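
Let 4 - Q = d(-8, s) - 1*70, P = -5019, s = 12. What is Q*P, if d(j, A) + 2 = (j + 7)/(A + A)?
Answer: -3053225/8 ≈ -3.8165e+5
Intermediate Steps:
d(j, A) = -2 + (7 + j)/(2*A) (d(j, A) = -2 + (j + 7)/(A + A) = -2 + (7 + j)/((2*A)) = -2 + (7 + j)*(1/(2*A)) = -2 + (7 + j)/(2*A))
Q = 1825/24 (Q = 4 - ((½)*(7 - 8 - 4*12)/12 - 1*70) = 4 - ((½)*(1/12)*(7 - 8 - 48) - 70) = 4 - ((½)*(1/12)*(-49) - 70) = 4 - (-49/24 - 70) = 4 - 1*(-1729/24) = 4 + 1729/24 = 1825/24 ≈ 76.042)
Q*P = (1825/24)*(-5019) = -3053225/8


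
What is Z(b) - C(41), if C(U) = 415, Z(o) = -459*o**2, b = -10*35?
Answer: -56227915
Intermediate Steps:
b = -350
Z(b) - C(41) = -459*(-350)**2 - 1*415 = -459*122500 - 415 = -56227500 - 415 = -56227915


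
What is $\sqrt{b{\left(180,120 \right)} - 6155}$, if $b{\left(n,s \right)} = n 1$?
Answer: $5 i \sqrt{239} \approx 77.298 i$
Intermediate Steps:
$b{\left(n,s \right)} = n$
$\sqrt{b{\left(180,120 \right)} - 6155} = \sqrt{180 - 6155} = \sqrt{-5975} = 5 i \sqrt{239}$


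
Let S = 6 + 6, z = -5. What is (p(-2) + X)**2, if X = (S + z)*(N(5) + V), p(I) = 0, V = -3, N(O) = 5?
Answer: 196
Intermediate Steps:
S = 12
X = 14 (X = (12 - 5)*(5 - 3) = 7*2 = 14)
(p(-2) + X)**2 = (0 + 14)**2 = 14**2 = 196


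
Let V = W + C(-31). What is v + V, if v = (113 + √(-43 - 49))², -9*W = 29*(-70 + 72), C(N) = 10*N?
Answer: 111245/9 + 452*I*√23 ≈ 12361.0 + 2167.7*I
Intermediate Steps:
W = -58/9 (W = -29*(-70 + 72)/9 = -29*2/9 = -⅑*58 = -58/9 ≈ -6.4444)
V = -2848/9 (V = -58/9 + 10*(-31) = -58/9 - 310 = -2848/9 ≈ -316.44)
v = (113 + 2*I*√23)² (v = (113 + √(-92))² = (113 + 2*I*√23)² ≈ 12677.0 + 2167.7*I)
v + V = (12677 + 452*I*√23) - 2848/9 = 111245/9 + 452*I*√23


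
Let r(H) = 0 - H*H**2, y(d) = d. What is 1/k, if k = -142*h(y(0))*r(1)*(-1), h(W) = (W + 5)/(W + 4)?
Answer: -2/355 ≈ -0.0056338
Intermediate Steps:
r(H) = -H**3 (r(H) = 0 - H**3 = -H**3)
h(W) = (5 + W)/(4 + W)
k = -355/2 (k = -142*((5 + 0)/(4 + 0))*(-1*1**3)*(-1) = -142*(5/4)*(-1*1)*(-1) = -142*((1/4)*5)*(-1)*(-1) = -142*(5/4)*(-1)*(-1) = -(-355)*(-1)/2 = -142*5/4 = -355/2 ≈ -177.50)
1/k = 1/(-355/2) = -2/355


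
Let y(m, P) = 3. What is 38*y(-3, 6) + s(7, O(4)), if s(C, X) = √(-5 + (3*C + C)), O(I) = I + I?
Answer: 114 + √23 ≈ 118.80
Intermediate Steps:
O(I) = 2*I
s(C, X) = √(-5 + 4*C)
38*y(-3, 6) + s(7, O(4)) = 38*3 + √(-5 + 4*7) = 114 + √(-5 + 28) = 114 + √23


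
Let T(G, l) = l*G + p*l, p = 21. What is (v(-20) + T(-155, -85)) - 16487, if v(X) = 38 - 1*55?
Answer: -5114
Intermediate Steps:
T(G, l) = 21*l + G*l (T(G, l) = l*G + 21*l = G*l + 21*l = 21*l + G*l)
v(X) = -17 (v(X) = 38 - 55 = -17)
(v(-20) + T(-155, -85)) - 16487 = (-17 - 85*(21 - 155)) - 16487 = (-17 - 85*(-134)) - 16487 = (-17 + 11390) - 16487 = 11373 - 16487 = -5114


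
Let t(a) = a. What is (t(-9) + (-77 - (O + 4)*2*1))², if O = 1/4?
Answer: 35721/4 ≈ 8930.3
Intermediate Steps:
O = ¼ (O = (¼)*1 = ¼ ≈ 0.25000)
(t(-9) + (-77 - (O + 4)*2*1))² = (-9 + (-77 - (¼ + 4)*2*1))² = (-9 + (-77 - 17*2/4))² = (-9 + (-77 - 1*17/2))² = (-9 + (-77 - 17/2))² = (-9 - 171/2)² = (-189/2)² = 35721/4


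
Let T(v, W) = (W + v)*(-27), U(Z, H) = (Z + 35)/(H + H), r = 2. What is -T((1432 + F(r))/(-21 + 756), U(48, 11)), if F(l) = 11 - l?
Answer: 834363/5390 ≈ 154.80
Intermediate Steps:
U(Z, H) = (35 + Z)/(2*H) (U(Z, H) = (35 + Z)/((2*H)) = (35 + Z)*(1/(2*H)) = (35 + Z)/(2*H))
T(v, W) = -27*W - 27*v
-T((1432 + F(r))/(-21 + 756), U(48, 11)) = -(-27*(35 + 48)/(2*11) - 27*(1432 + (11 - 1*2))/(-21 + 756)) = -(-27*83/(2*11) - 27*(1432 + (11 - 2))/735) = -(-27*83/22 - 27*(1432 + 9)/735) = -(-2241/22 - 38907/735) = -(-2241/22 - 27*1441/735) = -(-2241/22 - 12969/245) = -1*(-834363/5390) = 834363/5390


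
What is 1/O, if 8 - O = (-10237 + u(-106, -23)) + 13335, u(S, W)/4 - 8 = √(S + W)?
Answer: I/(2*(-1561*I + 2*√129)) ≈ -0.00032024 + 4.6601e-6*I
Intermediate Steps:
u(S, W) = 32 + 4*√(S + W)
O = -3122 - 4*I*√129 (O = 8 - ((-10237 + (32 + 4*√(-106 - 23))) + 13335) = 8 - ((-10237 + (32 + 4*√(-129))) + 13335) = 8 - ((-10237 + (32 + 4*(I*√129))) + 13335) = 8 - ((-10237 + (32 + 4*I*√129)) + 13335) = 8 - ((-10205 + 4*I*√129) + 13335) = 8 - (3130 + 4*I*√129) = 8 + (-3130 - 4*I*√129) = -3122 - 4*I*√129 ≈ -3122.0 - 45.431*I)
1/O = 1/(-3122 - 4*I*√129)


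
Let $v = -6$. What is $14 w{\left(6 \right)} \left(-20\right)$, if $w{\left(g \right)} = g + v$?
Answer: $0$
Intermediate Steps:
$w{\left(g \right)} = -6 + g$ ($w{\left(g \right)} = g - 6 = -6 + g$)
$14 w{\left(6 \right)} \left(-20\right) = 14 \left(-6 + 6\right) \left(-20\right) = 14 \cdot 0 \left(-20\right) = 0 \left(-20\right) = 0$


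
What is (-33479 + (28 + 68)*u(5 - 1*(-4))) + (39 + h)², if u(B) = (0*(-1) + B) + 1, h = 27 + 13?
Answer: -26278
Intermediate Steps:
h = 40
u(B) = 1 + B (u(B) = (0 + B) + 1 = B + 1 = 1 + B)
(-33479 + (28 + 68)*u(5 - 1*(-4))) + (39 + h)² = (-33479 + (28 + 68)*(1 + (5 - 1*(-4)))) + (39 + 40)² = (-33479 + 96*(1 + (5 + 4))) + 79² = (-33479 + 96*(1 + 9)) + 6241 = (-33479 + 96*10) + 6241 = (-33479 + 960) + 6241 = -32519 + 6241 = -26278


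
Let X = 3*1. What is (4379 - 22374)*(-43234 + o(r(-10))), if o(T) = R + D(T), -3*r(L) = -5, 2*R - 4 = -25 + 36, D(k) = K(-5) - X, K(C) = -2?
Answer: 1555901685/2 ≈ 7.7795e+8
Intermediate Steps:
X = 3
D(k) = -5 (D(k) = -2 - 1*3 = -2 - 3 = -5)
R = 15/2 (R = 2 + (-25 + 36)/2 = 2 + (1/2)*11 = 2 + 11/2 = 15/2 ≈ 7.5000)
r(L) = 5/3 (r(L) = -1/3*(-5) = 5/3)
o(T) = 5/2 (o(T) = 15/2 - 5 = 5/2)
(4379 - 22374)*(-43234 + o(r(-10))) = (4379 - 22374)*(-43234 + 5/2) = -17995*(-86463/2) = 1555901685/2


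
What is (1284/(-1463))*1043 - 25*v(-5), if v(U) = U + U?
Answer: -139066/209 ≈ -665.39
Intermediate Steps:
v(U) = 2*U
(1284/(-1463))*1043 - 25*v(-5) = (1284/(-1463))*1043 - 50*(-5) = (1284*(-1/1463))*1043 - 25*(-10) = -1284/1463*1043 + 250 = -191316/209 + 250 = -139066/209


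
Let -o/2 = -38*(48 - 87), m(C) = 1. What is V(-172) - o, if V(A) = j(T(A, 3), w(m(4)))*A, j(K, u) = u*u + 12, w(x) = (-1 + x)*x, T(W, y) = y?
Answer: 900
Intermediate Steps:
w(x) = x*(-1 + x)
j(K, u) = 12 + u² (j(K, u) = u² + 12 = 12 + u²)
o = -2964 (o = -(-76)*(48 - 87) = -(-76)*(-39) = -2*1482 = -2964)
V(A) = 12*A (V(A) = (12 + (1*(-1 + 1))²)*A = (12 + (1*0)²)*A = (12 + 0²)*A = (12 + 0)*A = 12*A)
V(-172) - o = 12*(-172) - 1*(-2964) = -2064 + 2964 = 900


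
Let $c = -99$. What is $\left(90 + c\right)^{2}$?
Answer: $81$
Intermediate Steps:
$\left(90 + c\right)^{2} = \left(90 - 99\right)^{2} = \left(-9\right)^{2} = 81$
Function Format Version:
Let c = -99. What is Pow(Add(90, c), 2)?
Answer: 81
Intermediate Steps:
Pow(Add(90, c), 2) = Pow(Add(90, -99), 2) = Pow(-9, 2) = 81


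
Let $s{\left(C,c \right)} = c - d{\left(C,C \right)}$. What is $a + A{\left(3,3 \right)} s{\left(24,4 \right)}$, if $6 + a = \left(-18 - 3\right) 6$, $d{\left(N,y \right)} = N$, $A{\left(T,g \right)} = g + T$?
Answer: $-252$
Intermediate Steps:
$A{\left(T,g \right)} = T + g$
$s{\left(C,c \right)} = c - C$
$a = -132$ ($a = -6 + \left(-18 - 3\right) 6 = -6 - 126 = -132$)
$a + A{\left(3,3 \right)} s{\left(24,4 \right)} = -132 + \left(3 + 3\right) \left(4 - 24\right) = -132 + 6 \left(4 - 24\right) = -132 + 6 \left(-20\right) = -132 - 120 = -252$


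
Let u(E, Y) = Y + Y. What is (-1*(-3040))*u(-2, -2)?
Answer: -12160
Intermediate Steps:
u(E, Y) = 2*Y
(-1*(-3040))*u(-2, -2) = (-1*(-3040))*(2*(-2)) = 3040*(-4) = -12160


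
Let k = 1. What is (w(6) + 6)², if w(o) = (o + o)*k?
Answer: 324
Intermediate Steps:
w(o) = 2*o (w(o) = (o + o)*1 = (2*o)*1 = 2*o)
(w(6) + 6)² = (2*6 + 6)² = (12 + 6)² = 18² = 324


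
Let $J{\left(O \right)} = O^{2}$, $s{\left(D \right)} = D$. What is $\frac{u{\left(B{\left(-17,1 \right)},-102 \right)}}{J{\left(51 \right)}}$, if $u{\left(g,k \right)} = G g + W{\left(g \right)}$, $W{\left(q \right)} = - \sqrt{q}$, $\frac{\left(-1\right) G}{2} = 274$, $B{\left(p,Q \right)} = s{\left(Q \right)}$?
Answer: $- \frac{61}{289} \approx -0.21107$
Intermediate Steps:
$B{\left(p,Q \right)} = Q$
$G = -548$ ($G = \left(-2\right) 274 = -548$)
$u{\left(g,k \right)} = - \sqrt{g} - 548 g$ ($u{\left(g,k \right)} = - 548 g - \sqrt{g} = - \sqrt{g} - 548 g$)
$\frac{u{\left(B{\left(-17,1 \right)},-102 \right)}}{J{\left(51 \right)}} = \frac{- \sqrt{1} - 548}{51^{2}} = \frac{\left(-1\right) 1 - 548}{2601} = \left(-1 - 548\right) \frac{1}{2601} = \left(-549\right) \frac{1}{2601} = - \frac{61}{289}$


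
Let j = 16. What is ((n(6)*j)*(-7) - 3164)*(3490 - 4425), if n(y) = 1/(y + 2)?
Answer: 2971430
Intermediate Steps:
n(y) = 1/(2 + y)
((n(6)*j)*(-7) - 3164)*(3490 - 4425) = ((16/(2 + 6))*(-7) - 3164)*(3490 - 4425) = ((16/8)*(-7) - 3164)*(-935) = (((1/8)*16)*(-7) - 3164)*(-935) = (2*(-7) - 3164)*(-935) = (-14 - 3164)*(-935) = -3178*(-935) = 2971430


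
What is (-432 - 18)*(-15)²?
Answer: -101250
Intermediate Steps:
(-432 - 18)*(-15)² = -450*225 = -101250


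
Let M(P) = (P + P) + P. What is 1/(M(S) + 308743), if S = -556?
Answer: 1/307075 ≈ 3.2565e-6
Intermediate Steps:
M(P) = 3*P (M(P) = 2*P + P = 3*P)
1/(M(S) + 308743) = 1/(3*(-556) + 308743) = 1/(-1668 + 308743) = 1/307075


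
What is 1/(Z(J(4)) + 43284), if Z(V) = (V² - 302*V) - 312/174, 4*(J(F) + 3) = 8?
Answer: 29/1263971 ≈ 2.2944e-5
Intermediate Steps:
J(F) = -1 (J(F) = -3 + (¼)*8 = -3 + 2 = -1)
Z(V) = -52/29 + V² - 302*V (Z(V) = (V² - 302*V) - 312*1/174 = (V² - 302*V) - 52/29 = -52/29 + V² - 302*V)
1/(Z(J(4)) + 43284) = 1/((-52/29 + (-1)² - 302*(-1)) + 43284) = 1/((-52/29 + 1 + 302) + 43284) = 1/(8735/29 + 43284) = 1/(1263971/29) = 29/1263971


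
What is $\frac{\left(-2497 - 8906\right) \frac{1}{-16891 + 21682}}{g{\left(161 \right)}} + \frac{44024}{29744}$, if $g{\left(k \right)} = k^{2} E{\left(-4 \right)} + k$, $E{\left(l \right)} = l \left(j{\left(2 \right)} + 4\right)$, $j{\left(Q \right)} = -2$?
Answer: $\frac{606396785}{409697574} \approx 1.4801$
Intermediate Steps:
$E{\left(l \right)} = 2 l$ ($E{\left(l \right)} = l \left(-2 + 4\right) = l 2 = 2 l$)
$g{\left(k \right)} = k - 8 k^{2}$ ($g{\left(k \right)} = k^{2} \cdot 2 \left(-4\right) + k = k^{2} \left(-8\right) + k = - 8 k^{2} + k = k - 8 k^{2}$)
$\frac{\left(-2497 - 8906\right) \frac{1}{-16891 + 21682}}{g{\left(161 \right)}} + \frac{44024}{29744} = \frac{\left(-2497 - 8906\right) \frac{1}{-16891 + 21682}}{161 \left(1 - 1288\right)} + \frac{44024}{29744} = \frac{\left(-11403\right) \frac{1}{4791}}{161 \left(1 - 1288\right)} + 44024 \cdot \frac{1}{29744} = \frac{\left(-11403\right) \frac{1}{4791}}{161 \left(-1287\right)} + \frac{5503}{3718} = - \frac{3801}{1597 \left(-207207\right)} + \frac{5503}{3718} = \left(- \frac{3801}{1597}\right) \left(- \frac{1}{207207}\right) + \frac{5503}{3718} = \frac{181}{15757599} + \frac{5503}{3718} = \frac{606396785}{409697574}$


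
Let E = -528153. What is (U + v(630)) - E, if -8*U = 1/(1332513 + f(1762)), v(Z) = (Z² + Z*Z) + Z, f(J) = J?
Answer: 14117515458599/10674200 ≈ 1.3226e+6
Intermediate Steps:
v(Z) = Z + 2*Z² (v(Z) = (Z² + Z²) + Z = 2*Z² + Z = Z + 2*Z²)
U = -1/10674200 (U = -1/(8*(1332513 + 1762)) = -⅛/1334275 = -⅛*1/1334275 = -1/10674200 ≈ -9.3684e-8)
(U + v(630)) - E = (-1/10674200 + 630*(1 + 2*630)) - 1*(-528153) = (-1/10674200 + 630*(1 + 1260)) + 528153 = (-1/10674200 + 630*1261) + 528153 = (-1/10674200 + 794430) + 528153 = 8479904705999/10674200 + 528153 = 14117515458599/10674200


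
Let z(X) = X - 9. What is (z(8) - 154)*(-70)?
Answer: 10850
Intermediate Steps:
z(X) = -9 + X
(z(8) - 154)*(-70) = ((-9 + 8) - 154)*(-70) = (-1 - 154)*(-70) = -155*(-70) = 10850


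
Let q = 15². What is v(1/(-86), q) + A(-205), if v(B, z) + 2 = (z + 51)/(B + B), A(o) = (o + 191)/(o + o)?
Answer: -2433343/205 ≈ -11870.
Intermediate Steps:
A(o) = (191 + o)/(2*o) (A(o) = (191 + o)/((2*o)) = (191 + o)*(1/(2*o)) = (191 + o)/(2*o))
q = 225
v(B, z) = -2 + (51 + z)/(2*B) (v(B, z) = -2 + (z + 51)/(B + B) = -2 + (51 + z)/((2*B)) = -2 + (51 + z)*(1/(2*B)) = -2 + (51 + z)/(2*B))
v(1/(-86), q) + A(-205) = (51 + 225 - 4/(-86))/(2*(1/(-86))) + (½)*(191 - 205)/(-205) = (51 + 225 - 4*(-1/86))/(2*(-1/86)) + (½)*(-1/205)*(-14) = (½)*(-86)*(51 + 225 + 2/43) + 7/205 = (½)*(-86)*(11870/43) + 7/205 = -11870 + 7/205 = -2433343/205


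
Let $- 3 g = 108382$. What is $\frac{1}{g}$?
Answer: $- \frac{3}{108382} \approx -2.768 \cdot 10^{-5}$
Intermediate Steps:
$g = - \frac{108382}{3}$ ($g = \left(- \frac{1}{3}\right) 108382 = - \frac{108382}{3} \approx -36127.0$)
$\frac{1}{g} = \frac{1}{- \frac{108382}{3}} = - \frac{3}{108382}$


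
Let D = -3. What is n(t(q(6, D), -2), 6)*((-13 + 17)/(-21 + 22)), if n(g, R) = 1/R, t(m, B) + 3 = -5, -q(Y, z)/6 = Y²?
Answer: ⅔ ≈ 0.66667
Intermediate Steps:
q(Y, z) = -6*Y²
t(m, B) = -8 (t(m, B) = -3 - 5 = -8)
n(t(q(6, D), -2), 6)*((-13 + 17)/(-21 + 22)) = ((-13 + 17)/(-21 + 22))/6 = (4/1)/6 = (4*1)/6 = (⅙)*4 = ⅔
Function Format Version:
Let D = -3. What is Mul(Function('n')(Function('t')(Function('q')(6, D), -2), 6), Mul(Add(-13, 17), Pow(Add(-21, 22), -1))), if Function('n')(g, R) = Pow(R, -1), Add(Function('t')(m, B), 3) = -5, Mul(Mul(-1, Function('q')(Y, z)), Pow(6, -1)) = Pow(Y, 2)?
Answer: Rational(2, 3) ≈ 0.66667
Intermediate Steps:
Function('q')(Y, z) = Mul(-6, Pow(Y, 2))
Function('t')(m, B) = -8 (Function('t')(m, B) = Add(-3, -5) = -8)
Mul(Function('n')(Function('t')(Function('q')(6, D), -2), 6), Mul(Add(-13, 17), Pow(Add(-21, 22), -1))) = Mul(Pow(6, -1), Mul(Add(-13, 17), Pow(Add(-21, 22), -1))) = Mul(Rational(1, 6), Mul(4, Pow(1, -1))) = Mul(Rational(1, 6), Mul(4, 1)) = Mul(Rational(1, 6), 4) = Rational(2, 3)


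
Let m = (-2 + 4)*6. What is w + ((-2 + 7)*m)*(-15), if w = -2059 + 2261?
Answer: -698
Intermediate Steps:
m = 12 (m = 2*6 = 12)
w = 202
w + ((-2 + 7)*m)*(-15) = 202 + ((-2 + 7)*12)*(-15) = 202 + (5*12)*(-15) = 202 + 60*(-15) = 202 - 900 = -698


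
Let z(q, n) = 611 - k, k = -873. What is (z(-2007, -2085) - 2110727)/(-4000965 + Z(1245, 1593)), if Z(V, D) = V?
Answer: 703081/1333240 ≈ 0.52735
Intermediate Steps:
z(q, n) = 1484 (z(q, n) = 611 - 1*(-873) = 611 + 873 = 1484)
(z(-2007, -2085) - 2110727)/(-4000965 + Z(1245, 1593)) = (1484 - 2110727)/(-4000965 + 1245) = -2109243/(-3999720) = -2109243*(-1/3999720) = 703081/1333240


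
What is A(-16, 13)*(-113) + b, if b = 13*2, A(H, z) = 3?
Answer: -313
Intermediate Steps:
b = 26
A(-16, 13)*(-113) + b = 3*(-113) + 26 = -339 + 26 = -313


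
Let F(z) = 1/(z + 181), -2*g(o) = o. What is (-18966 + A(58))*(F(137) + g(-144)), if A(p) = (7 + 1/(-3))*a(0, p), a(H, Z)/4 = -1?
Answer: -652312633/477 ≈ -1.3675e+6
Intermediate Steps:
a(H, Z) = -4 (a(H, Z) = 4*(-1) = -4)
g(o) = -o/2
A(p) = -80/3 (A(p) = (7 + 1/(-3))*(-4) = (7 - 1/3)*(-4) = (20/3)*(-4) = -80/3)
F(z) = 1/(181 + z)
(-18966 + A(58))*(F(137) + g(-144)) = (-18966 - 80/3)*(1/(181 + 137) - 1/2*(-144)) = -56978*(1/318 + 72)/3 = -56978/3*22897/318 = -652312633/477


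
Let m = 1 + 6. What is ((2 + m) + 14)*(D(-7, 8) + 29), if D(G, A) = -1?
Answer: 644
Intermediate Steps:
m = 7
((2 + m) + 14)*(D(-7, 8) + 29) = ((2 + 7) + 14)*(-1 + 29) = (9 + 14)*28 = 23*28 = 644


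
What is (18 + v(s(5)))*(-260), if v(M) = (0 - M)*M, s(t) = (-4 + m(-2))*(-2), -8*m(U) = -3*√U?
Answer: 23335/2 - 3120*I*√2 ≈ 11668.0 - 4412.3*I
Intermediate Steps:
m(U) = 3*√U/8 (m(U) = -(-3)*√U/8 = 3*√U/8)
s(t) = 8 - 3*I*√2/4 (s(t) = (-4 + 3*√(-2)/8)*(-2) = (-4 + 3*(I*√2)/8)*(-2) = (-4 + 3*I*√2/8)*(-2) = 8 - 3*I*√2/4)
v(M) = -M² (v(M) = (-M)*M = -M²)
(18 + v(s(5)))*(-260) = (18 - (8 - 3*I*√2/4)²)*(-260) = -4680 + 260*(8 - 3*I*√2/4)²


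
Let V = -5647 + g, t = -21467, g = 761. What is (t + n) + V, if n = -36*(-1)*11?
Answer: -25957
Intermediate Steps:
n = 396 (n = -18*(-2)*11 = 36*11 = 396)
V = -4886 (V = -5647 + 761 = -4886)
(t + n) + V = (-21467 + 396) - 4886 = -21071 - 4886 = -25957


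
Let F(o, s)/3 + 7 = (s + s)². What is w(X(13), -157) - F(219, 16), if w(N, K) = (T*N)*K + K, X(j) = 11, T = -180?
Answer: 307652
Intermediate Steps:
F(o, s) = -21 + 12*s² (F(o, s) = -21 + 3*(s + s)² = -21 + 3*(2*s)² = -21 + 3*(4*s²) = -21 + 12*s²)
w(N, K) = K - 180*K*N (w(N, K) = (-180*N)*K + K = -180*K*N + K = K - 180*K*N)
w(X(13), -157) - F(219, 16) = -157*(1 - 180*11) - (-21 + 12*16²) = -157*(1 - 1980) - (-21 + 12*256) = -157*(-1979) - (-21 + 3072) = 310703 - 1*3051 = 310703 - 3051 = 307652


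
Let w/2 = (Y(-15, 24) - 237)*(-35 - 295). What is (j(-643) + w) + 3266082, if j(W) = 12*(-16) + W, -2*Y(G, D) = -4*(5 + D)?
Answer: 3383387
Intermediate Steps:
Y(G, D) = 10 + 2*D (Y(G, D) = -(-2)*(5 + D) = -(-20 - 4*D)/2 = 10 + 2*D)
j(W) = -192 + W
w = 118140 (w = 2*(((10 + 2*24) - 237)*(-35 - 295)) = 2*(((10 + 48) - 237)*(-330)) = 2*((58 - 237)*(-330)) = 2*(-179*(-330)) = 2*59070 = 118140)
(j(-643) + w) + 3266082 = ((-192 - 643) + 118140) + 3266082 = (-835 + 118140) + 3266082 = 117305 + 3266082 = 3383387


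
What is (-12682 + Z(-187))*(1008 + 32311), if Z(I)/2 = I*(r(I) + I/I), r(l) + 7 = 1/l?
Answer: -347717084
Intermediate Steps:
r(l) = -7 + 1/l
Z(I) = 2*I*(-6 + 1/I) (Z(I) = 2*(I*((-7 + 1/I) + I/I)) = 2*(I*((-7 + 1/I) + 1)) = 2*(I*(-6 + 1/I)) = 2*I*(-6 + 1/I))
(-12682 + Z(-187))*(1008 + 32311) = (-12682 + (2 - 12*(-187)))*(1008 + 32311) = (-12682 + (2 + 2244))*33319 = (-12682 + 2246)*33319 = -10436*33319 = -347717084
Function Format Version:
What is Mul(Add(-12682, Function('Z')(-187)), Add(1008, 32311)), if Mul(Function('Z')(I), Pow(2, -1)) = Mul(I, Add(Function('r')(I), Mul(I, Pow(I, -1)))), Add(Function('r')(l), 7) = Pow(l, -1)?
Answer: -347717084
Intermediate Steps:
Function('r')(l) = Add(-7, Pow(l, -1))
Function('Z')(I) = Mul(2, I, Add(-6, Pow(I, -1))) (Function('Z')(I) = Mul(2, Mul(I, Add(Add(-7, Pow(I, -1)), Mul(I, Pow(I, -1))))) = Mul(2, Mul(I, Add(Add(-7, Pow(I, -1)), 1))) = Mul(2, Mul(I, Add(-6, Pow(I, -1)))) = Mul(2, I, Add(-6, Pow(I, -1))))
Mul(Add(-12682, Function('Z')(-187)), Add(1008, 32311)) = Mul(Add(-12682, Add(2, Mul(-12, -187))), Add(1008, 32311)) = Mul(Add(-12682, Add(2, 2244)), 33319) = Mul(Add(-12682, 2246), 33319) = Mul(-10436, 33319) = -347717084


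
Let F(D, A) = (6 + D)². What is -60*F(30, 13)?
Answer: -77760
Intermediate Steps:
-60*F(30, 13) = -60*(6 + 30)² = -60*36² = -60*1296 = -77760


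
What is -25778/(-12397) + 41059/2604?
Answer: 82304905/4611684 ≈ 17.847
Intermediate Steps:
-25778/(-12397) + 41059/2604 = -25778*(-1/12397) + 41059*(1/2604) = 25778/12397 + 41059/2604 = 82304905/4611684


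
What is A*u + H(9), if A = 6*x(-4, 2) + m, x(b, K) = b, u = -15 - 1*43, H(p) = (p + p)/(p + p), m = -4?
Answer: 1625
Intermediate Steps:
H(p) = 1 (H(p) = (2*p)/((2*p)) = (2*p)*(1/(2*p)) = 1)
u = -58 (u = -15 - 43 = -58)
A = -28 (A = 6*(-4) - 4 = -24 - 4 = -28)
A*u + H(9) = -28*(-58) + 1 = 1624 + 1 = 1625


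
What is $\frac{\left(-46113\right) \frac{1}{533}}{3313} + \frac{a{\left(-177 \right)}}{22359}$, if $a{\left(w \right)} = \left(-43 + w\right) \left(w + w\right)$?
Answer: $\frac{45497240651}{13160723537} \approx 3.457$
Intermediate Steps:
$a{\left(w \right)} = 2 w \left(-43 + w\right)$ ($a{\left(w \right)} = \left(-43 + w\right) 2 w = 2 w \left(-43 + w\right)$)
$\frac{\left(-46113\right) \frac{1}{533}}{3313} + \frac{a{\left(-177 \right)}}{22359} = \frac{\left(-46113\right) \frac{1}{533}}{3313} + \frac{2 \left(-177\right) \left(-43 - 177\right)}{22359} = \left(-46113\right) \frac{1}{533} \cdot \frac{1}{3313} + 2 \left(-177\right) \left(-220\right) \frac{1}{22359} = \left(- \frac{46113}{533}\right) \frac{1}{3313} + 77880 \cdot \frac{1}{22359} = - \frac{46113}{1765829} + \frac{25960}{7453} = \frac{45497240651}{13160723537}$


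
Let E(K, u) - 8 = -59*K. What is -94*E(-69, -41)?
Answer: -383426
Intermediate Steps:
E(K, u) = 8 - 59*K
-94*E(-69, -41) = -94*(8 - 59*(-69)) = -94*(8 + 4071) = -94*4079 = -383426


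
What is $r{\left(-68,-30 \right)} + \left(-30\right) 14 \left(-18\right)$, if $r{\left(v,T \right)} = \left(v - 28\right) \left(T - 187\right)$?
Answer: $28392$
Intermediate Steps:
$r{\left(v,T \right)} = \left(-187 + T\right) \left(-28 + v\right)$ ($r{\left(v,T \right)} = \left(-28 + v\right) \left(-187 + T\right) = \left(-187 + T\right) \left(-28 + v\right)$)
$r{\left(-68,-30 \right)} + \left(-30\right) 14 \left(-18\right) = \left(5236 - -12716 - -840 - -2040\right) + \left(-30\right) 14 \left(-18\right) = \left(5236 + 12716 + 840 + 2040\right) - -7560 = 20832 + 7560 = 28392$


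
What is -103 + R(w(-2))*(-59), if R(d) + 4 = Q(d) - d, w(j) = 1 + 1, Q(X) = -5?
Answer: 546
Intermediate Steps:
w(j) = 2
R(d) = -9 - d (R(d) = -4 + (-5 - d) = -9 - d)
-103 + R(w(-2))*(-59) = -103 + (-9 - 1*2)*(-59) = -103 + (-9 - 2)*(-59) = -103 - 11*(-59) = -103 + 649 = 546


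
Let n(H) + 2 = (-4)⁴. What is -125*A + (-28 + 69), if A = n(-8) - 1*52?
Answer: -25209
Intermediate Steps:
n(H) = 254 (n(H) = -2 + (-4)⁴ = -2 + 256 = 254)
A = 202 (A = 254 - 1*52 = 254 - 52 = 202)
-125*A + (-28 + 69) = -125*202 + (-28 + 69) = -25250 + 41 = -25209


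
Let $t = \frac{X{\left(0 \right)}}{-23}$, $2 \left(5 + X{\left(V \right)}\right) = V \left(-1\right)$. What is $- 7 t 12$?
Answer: $- \frac{420}{23} \approx -18.261$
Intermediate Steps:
$X{\left(V \right)} = -5 - \frac{V}{2}$ ($X{\left(V \right)} = -5 + \frac{V \left(-1\right)}{2} = -5 + \frac{\left(-1\right) V}{2} = -5 - \frac{V}{2}$)
$t = \frac{5}{23}$ ($t = \frac{-5 - 0}{-23} = \left(-5 + 0\right) \left(- \frac{1}{23}\right) = \left(-5\right) \left(- \frac{1}{23}\right) = \frac{5}{23} \approx 0.21739$)
$- 7 t 12 = \left(-7\right) \frac{5}{23} \cdot 12 = \left(- \frac{35}{23}\right) 12 = - \frac{420}{23}$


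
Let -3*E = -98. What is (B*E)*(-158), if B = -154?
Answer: 2384536/3 ≈ 7.9485e+5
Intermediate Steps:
E = 98/3 (E = -1/3*(-98) = 98/3 ≈ 32.667)
(B*E)*(-158) = -154*98/3*(-158) = -15092/3*(-158) = 2384536/3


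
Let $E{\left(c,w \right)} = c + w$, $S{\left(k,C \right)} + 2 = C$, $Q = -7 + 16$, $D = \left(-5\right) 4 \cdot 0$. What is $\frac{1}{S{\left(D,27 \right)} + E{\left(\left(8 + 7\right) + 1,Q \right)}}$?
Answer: $\frac{1}{50} \approx 0.02$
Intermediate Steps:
$D = 0$ ($D = \left(-20\right) 0 = 0$)
$Q = 9$
$S{\left(k,C \right)} = -2 + C$
$\frac{1}{S{\left(D,27 \right)} + E{\left(\left(8 + 7\right) + 1,Q \right)}} = \frac{1}{\left(-2 + 27\right) + \left(\left(\left(8 + 7\right) + 1\right) + 9\right)} = \frac{1}{25 + \left(\left(15 + 1\right) + 9\right)} = \frac{1}{25 + \left(16 + 9\right)} = \frac{1}{25 + 25} = \frac{1}{50}$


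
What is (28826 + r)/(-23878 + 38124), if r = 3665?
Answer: 32491/14246 ≈ 2.2807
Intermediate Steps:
(28826 + r)/(-23878 + 38124) = (28826 + 3665)/(-23878 + 38124) = 32491/14246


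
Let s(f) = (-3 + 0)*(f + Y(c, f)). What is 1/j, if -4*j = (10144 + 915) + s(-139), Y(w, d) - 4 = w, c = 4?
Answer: -1/2863 ≈ -0.00034928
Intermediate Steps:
Y(w, d) = 4 + w
s(f) = -24 - 3*f (s(f) = (-3 + 0)*(f + (4 + 4)) = -3*(f + 8) = -3*(8 + f) = -24 - 3*f)
j = -2863 (j = -((10144 + 915) + (-24 - 3*(-139)))/4 = -(11059 + (-24 + 417))/4 = -(11059 + 393)/4 = -¼*11452 = -2863)
1/j = 1/(-2863) = -1/2863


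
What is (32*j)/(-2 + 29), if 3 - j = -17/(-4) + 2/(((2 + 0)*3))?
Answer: -152/81 ≈ -1.8765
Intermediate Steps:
j = -19/12 (j = 3 - (-17/(-4) + 2/(((2 + 0)*3))) = 3 - (-17*(-¼) + 2/((2*3))) = 3 - (17/4 + 2/6) = 3 - (17/4 + 2*(⅙)) = 3 - (17/4 + ⅓) = 3 - 1*55/12 = 3 - 55/12 = -19/12 ≈ -1.5833)
(32*j)/(-2 + 29) = (32*(-19/12))/(-2 + 29) = -152/3/27 = -152/3*1/27 = -152/81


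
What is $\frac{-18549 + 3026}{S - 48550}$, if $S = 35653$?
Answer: $\frac{15523}{12897} \approx 1.2036$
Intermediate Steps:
$\frac{-18549 + 3026}{S - 48550} = \frac{-18549 + 3026}{35653 - 48550} = - \frac{15523}{-12897} = \left(-15523\right) \left(- \frac{1}{12897}\right) = \frac{15523}{12897}$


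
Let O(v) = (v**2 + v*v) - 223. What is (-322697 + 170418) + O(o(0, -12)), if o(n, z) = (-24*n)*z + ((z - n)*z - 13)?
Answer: -118180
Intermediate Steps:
o(n, z) = -13 + z*(z - n) - 24*n*z (o(n, z) = -24*n*z + (z*(z - n) - 13) = -24*n*z + (-13 + z*(z - n)) = -13 + z*(z - n) - 24*n*z)
O(v) = -223 + 2*v**2 (O(v) = (v**2 + v**2) - 223 = 2*v**2 - 223 = -223 + 2*v**2)
(-322697 + 170418) + O(o(0, -12)) = (-322697 + 170418) + (-223 + 2*(-13 + (-12)**2 - 25*0*(-12))**2) = -152279 + (-223 + 2*(-13 + 144 + 0)**2) = -152279 + (-223 + 2*131**2) = -152279 + (-223 + 2*17161) = -152279 + (-223 + 34322) = -152279 + 34099 = -118180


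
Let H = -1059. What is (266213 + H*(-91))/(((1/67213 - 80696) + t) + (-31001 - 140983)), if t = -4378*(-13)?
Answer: -24370223966/13158020157 ≈ -1.8521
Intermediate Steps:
t = 56914 (t = -199*(-286) = 56914)
(266213 + H*(-91))/(((1/67213 - 80696) + t) + (-31001 - 140983)) = (266213 - 1059*(-91))/(((1/67213 - 80696) + 56914) + (-31001 - 140983)) = (266213 + 96369)/(((1/67213 - 80696) + 56914) - 171984) = 362582/((-5423820247/67213 + 56914) - 171984) = 362582/(-1598459565/67213 - 171984) = 362582/(-13158020157/67213) = 362582*(-67213/13158020157) = -24370223966/13158020157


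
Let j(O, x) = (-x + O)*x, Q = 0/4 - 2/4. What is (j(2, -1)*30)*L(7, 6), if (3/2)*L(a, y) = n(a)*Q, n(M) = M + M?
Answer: 420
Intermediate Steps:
n(M) = 2*M
Q = -½ (Q = 0*(¼) - 2*¼ = 0 - ½ = -½ ≈ -0.50000)
j(O, x) = x*(O - x) (j(O, x) = (O - x)*x = x*(O - x))
L(a, y) = -2*a/3 (L(a, y) = 2*((2*a)*(-½))/3 = 2*(-a)/3 = -2*a/3)
(j(2, -1)*30)*L(7, 6) = (-(2 - 1*(-1))*30)*(-⅔*7) = (-(2 + 1)*30)*(-14/3) = (-1*3*30)*(-14/3) = -3*30*(-14/3) = -90*(-14/3) = 420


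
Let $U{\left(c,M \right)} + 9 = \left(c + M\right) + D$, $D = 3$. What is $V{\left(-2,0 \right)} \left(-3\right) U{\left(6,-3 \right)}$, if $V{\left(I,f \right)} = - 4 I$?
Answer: $72$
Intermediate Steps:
$U{\left(c,M \right)} = -6 + M + c$ ($U{\left(c,M \right)} = -9 + \left(\left(c + M\right) + 3\right) = -9 + \left(\left(M + c\right) + 3\right) = -9 + \left(3 + M + c\right) = -6 + M + c$)
$V{\left(-2,0 \right)} \left(-3\right) U{\left(6,-3 \right)} = \left(-4\right) \left(-2\right) \left(-3\right) \left(-6 - 3 + 6\right) = 8 \left(-3\right) \left(-3\right) = \left(-24\right) \left(-3\right) = 72$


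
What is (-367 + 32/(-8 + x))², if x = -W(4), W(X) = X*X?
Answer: 1221025/9 ≈ 1.3567e+5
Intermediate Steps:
W(X) = X²
x = -16 (x = -1*4² = -1*16 = -16)
(-367 + 32/(-8 + x))² = (-367 + 32/(-8 - 16))² = (-367 + 32/(-24))² = (-367 + 32*(-1/24))² = (-367 - 4/3)² = (-1105/3)² = 1221025/9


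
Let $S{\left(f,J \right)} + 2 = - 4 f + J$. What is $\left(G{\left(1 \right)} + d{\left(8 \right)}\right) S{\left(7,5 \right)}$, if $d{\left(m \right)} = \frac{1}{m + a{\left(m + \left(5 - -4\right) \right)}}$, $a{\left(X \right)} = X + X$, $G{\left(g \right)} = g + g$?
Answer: $- \frac{2125}{42} \approx -50.595$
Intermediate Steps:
$G{\left(g \right)} = 2 g$
$a{\left(X \right)} = 2 X$
$S{\left(f,J \right)} = -2 + J - 4 f$ ($S{\left(f,J \right)} = -2 + \left(- 4 f + J\right) = -2 + \left(J - 4 f\right) = -2 + J - 4 f$)
$d{\left(m \right)} = \frac{1}{18 + 3 m}$ ($d{\left(m \right)} = \frac{1}{m + 2 \left(m + \left(5 - -4\right)\right)} = \frac{1}{m + 2 \left(m + \left(5 + 4\right)\right)} = \frac{1}{m + 2 \left(m + 9\right)} = \frac{1}{m + 2 \left(9 + m\right)} = \frac{1}{m + \left(18 + 2 m\right)} = \frac{1}{18 + 3 m}$)
$\left(G{\left(1 \right)} + d{\left(8 \right)}\right) S{\left(7,5 \right)} = \left(2 \cdot 1 + \frac{1}{3 \left(6 + 8\right)}\right) \left(-2 + 5 - 28\right) = \left(2 + \frac{1}{3 \cdot 14}\right) \left(-2 + 5 - 28\right) = \left(2 + \frac{1}{3} \cdot \frac{1}{14}\right) \left(-25\right) = \left(2 + \frac{1}{42}\right) \left(-25\right) = \frac{85}{42} \left(-25\right) = - \frac{2125}{42}$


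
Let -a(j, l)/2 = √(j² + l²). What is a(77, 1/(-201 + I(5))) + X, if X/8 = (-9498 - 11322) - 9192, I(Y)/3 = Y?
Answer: -240096 - √205119685/93 ≈ -2.4025e+5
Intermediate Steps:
I(Y) = 3*Y
X = -240096 (X = 8*((-9498 - 11322) - 9192) = 8*(-20820 - 9192) = 8*(-30012) = -240096)
a(j, l) = -2*√(j² + l²)
a(77, 1/(-201 + I(5))) + X = -2*√(77² + (1/(-201 + 3*5))²) - 240096 = -2*√(5929 + (1/(-201 + 15))²) - 240096 = -2*√(5929 + (1/(-186))²) - 240096 = -2*√(5929 + (-1/186)²) - 240096 = -2*√(5929 + 1/34596) - 240096 = -√205119685/93 - 240096 = -240096 - √205119685/93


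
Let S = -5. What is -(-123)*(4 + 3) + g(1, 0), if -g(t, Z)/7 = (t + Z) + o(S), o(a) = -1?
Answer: 861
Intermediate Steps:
g(t, Z) = 7 - 7*Z - 7*t (g(t, Z) = -7*((t + Z) - 1) = -7*((Z + t) - 1) = -7*(-1 + Z + t) = 7 - 7*Z - 7*t)
-(-123)*(4 + 3) + g(1, 0) = -(-123)*(4 + 3) + (7 - 7*0 - 7*1) = -(-123)*7 + (7 + 0 - 7) = -123*(-7) + 0 = 861 + 0 = 861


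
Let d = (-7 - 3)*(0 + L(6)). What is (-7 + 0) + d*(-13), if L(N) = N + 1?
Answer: 903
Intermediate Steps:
L(N) = 1 + N
d = -70 (d = (-7 - 3)*(0 + (1 + 6)) = -10*(0 + 7) = -10*7 = -70)
(-7 + 0) + d*(-13) = (-7 + 0) - 70*(-13) = -7 + 910 = 903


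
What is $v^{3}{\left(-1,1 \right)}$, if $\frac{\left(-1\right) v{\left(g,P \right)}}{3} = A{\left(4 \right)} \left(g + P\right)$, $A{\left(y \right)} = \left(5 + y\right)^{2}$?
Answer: $0$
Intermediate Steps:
$v{\left(g,P \right)} = - 243 P - 243 g$ ($v{\left(g,P \right)} = - 3 \left(5 + 4\right)^{2} \left(g + P\right) = - 3 \cdot 9^{2} \left(P + g\right) = - 3 \cdot 81 \left(P + g\right) = - 3 \left(81 P + 81 g\right) = - 243 P - 243 g$)
$v^{3}{\left(-1,1 \right)} = \left(\left(-243\right) 1 - -243\right)^{3} = \left(-243 + 243\right)^{3} = 0^{3} = 0$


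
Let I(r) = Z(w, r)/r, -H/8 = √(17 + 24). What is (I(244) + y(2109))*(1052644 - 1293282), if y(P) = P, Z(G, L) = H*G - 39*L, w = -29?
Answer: -498120660 - 13957004*√41/61 ≈ -4.9959e+8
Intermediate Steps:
H = -8*√41 (H = -8*√(17 + 24) = -8*√41 ≈ -51.225)
Z(G, L) = -39*L - 8*G*√41 (Z(G, L) = (-8*√41)*G - 39*L = -8*G*√41 - 39*L = -39*L - 8*G*√41)
I(r) = (-39*r + 232*√41)/r (I(r) = (-39*r - 8*(-29)*√41)/r = (-39*r + 232*√41)/r)
(I(244) + y(2109))*(1052644 - 1293282) = ((-39 + 232*√41/244) + 2109)*(1052644 - 1293282) = ((-39 + 232*√41*(1/244)) + 2109)*(-240638) = ((-39 + 58*√41/61) + 2109)*(-240638) = (2070 + 58*√41/61)*(-240638) = -498120660 - 13957004*√41/61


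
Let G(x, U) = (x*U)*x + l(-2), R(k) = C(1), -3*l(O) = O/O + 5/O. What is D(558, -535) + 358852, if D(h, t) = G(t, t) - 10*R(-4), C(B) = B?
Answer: -305543065/2 ≈ -1.5277e+8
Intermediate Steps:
l(O) = -⅓ - 5/(3*O) (l(O) = -(O/O + 5/O)/3 = -(1 + 5/O)/3 = -⅓ - 5/(3*O))
R(k) = 1
G(x, U) = ½ + U*x² (G(x, U) = (x*U)*x + (⅓)*(-5 - 1*(-2))/(-2) = (U*x)*x + (⅓)*(-½)*(-5 + 2) = U*x² + (⅓)*(-½)*(-3) = U*x² + ½ = ½ + U*x²)
D(h, t) = -19/2 + t³ (D(h, t) = (½ + t*t²) - 10*1 = (½ + t³) - 10 = -19/2 + t³)
D(558, -535) + 358852 = (-19/2 + (-535)³) + 358852 = (-19/2 - 153130375) + 358852 = -306260769/2 + 358852 = -305543065/2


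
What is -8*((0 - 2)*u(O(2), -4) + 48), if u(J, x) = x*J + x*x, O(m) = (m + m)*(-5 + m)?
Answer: 640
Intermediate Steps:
O(m) = 2*m*(-5 + m) (O(m) = (2*m)*(-5 + m) = 2*m*(-5 + m))
u(J, x) = x² + J*x (u(J, x) = J*x + x² = x² + J*x)
-8*((0 - 2)*u(O(2), -4) + 48) = -8*((0 - 2)*(-4*(2*2*(-5 + 2) - 4)) + 48) = -8*(-(-8)*(2*2*(-3) - 4) + 48) = -8*(-(-8)*(-12 - 4) + 48) = -8*(-(-8)*(-16) + 48) = -8*(-2*64 + 48) = -8*(-128 + 48) = -8*(-80) = 640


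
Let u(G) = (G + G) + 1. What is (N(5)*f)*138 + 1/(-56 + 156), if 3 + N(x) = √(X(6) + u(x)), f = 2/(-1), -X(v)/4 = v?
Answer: 82801/100 - 276*I*√13 ≈ 828.01 - 995.13*I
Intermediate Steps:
X(v) = -4*v
f = -2 (f = 2*(-1) = -2)
u(G) = 1 + 2*G (u(G) = 2*G + 1 = 1 + 2*G)
N(x) = -3 + √(-23 + 2*x) (N(x) = -3 + √(-4*6 + (1 + 2*x)) = -3 + √(-24 + (1 + 2*x)) = -3 + √(-23 + 2*x))
(N(5)*f)*138 + 1/(-56 + 156) = ((-3 + √(-23 + 2*5))*(-2))*138 + 1/(-56 + 156) = ((-3 + √(-23 + 10))*(-2))*138 + 1/100 = ((-3 + √(-13))*(-2))*138 + 1/100 = ((-3 + I*√13)*(-2))*138 + 1/100 = (6 - 2*I*√13)*138 + 1/100 = (828 - 276*I*√13) + 1/100 = 82801/100 - 276*I*√13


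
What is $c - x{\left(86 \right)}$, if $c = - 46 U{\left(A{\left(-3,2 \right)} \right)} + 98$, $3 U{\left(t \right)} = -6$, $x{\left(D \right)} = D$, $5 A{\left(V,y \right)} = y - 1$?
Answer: $104$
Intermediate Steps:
$A{\left(V,y \right)} = - \frac{1}{5} + \frac{y}{5}$ ($A{\left(V,y \right)} = \frac{y - 1}{5} = \frac{-1 + y}{5} = - \frac{1}{5} + \frac{y}{5}$)
$U{\left(t \right)} = -2$ ($U{\left(t \right)} = \frac{1}{3} \left(-6\right) = -2$)
$c = 190$ ($c = \left(-46\right) \left(-2\right) + 98 = 92 + 98 = 190$)
$c - x{\left(86 \right)} = 190 - 86 = 104$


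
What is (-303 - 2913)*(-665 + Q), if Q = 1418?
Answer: -2421648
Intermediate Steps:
(-303 - 2913)*(-665 + Q) = (-303 - 2913)*(-665 + 1418) = -3216*753 = -2421648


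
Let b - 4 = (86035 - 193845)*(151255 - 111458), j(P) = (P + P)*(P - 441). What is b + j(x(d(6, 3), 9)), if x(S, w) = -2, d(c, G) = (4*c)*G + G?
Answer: -4290512794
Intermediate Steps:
d(c, G) = G + 4*G*c (d(c, G) = 4*G*c + G = G + 4*G*c)
j(P) = 2*P*(-441 + P) (j(P) = (2*P)*(-441 + P) = 2*P*(-441 + P))
b = -4290514566 (b = 4 + (86035 - 193845)*(151255 - 111458) = 4 - 107810*39797 = 4 - 4290514570 = -4290514566)
b + j(x(d(6, 3), 9)) = -4290514566 + 2*(-2)*(-441 - 2) = -4290514566 + 2*(-2)*(-443) = -4290514566 + 1772 = -4290512794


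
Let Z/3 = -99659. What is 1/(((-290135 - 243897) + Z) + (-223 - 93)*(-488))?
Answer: -1/678801 ≈ -1.4732e-6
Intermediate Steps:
Z = -298977 (Z = 3*(-99659) = -298977)
1/(((-290135 - 243897) + Z) + (-223 - 93)*(-488)) = 1/(((-290135 - 243897) - 298977) + (-223 - 93)*(-488)) = 1/((-534032 - 298977) - 316*(-488)) = 1/(-833009 + 154208) = 1/(-678801) = -1/678801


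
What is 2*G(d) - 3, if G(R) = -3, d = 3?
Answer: -9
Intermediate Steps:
2*G(d) - 3 = 2*(-3) - 3 = -6 - 3 = -9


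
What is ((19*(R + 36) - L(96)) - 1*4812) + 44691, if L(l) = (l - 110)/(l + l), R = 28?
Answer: 3945127/96 ≈ 41095.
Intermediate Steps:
L(l) = (-110 + l)/(2*l) (L(l) = (-110 + l)/((2*l)) = (-110 + l)*(1/(2*l)) = (-110 + l)/(2*l))
((19*(R + 36) - L(96)) - 1*4812) + 44691 = ((19*(28 + 36) - (-110 + 96)/(2*96)) - 1*4812) + 44691 = ((19*64 - (-14)/(2*96)) - 4812) + 44691 = ((1216 - 1*(-7/96)) - 4812) + 44691 = ((1216 + 7/96) - 4812) + 44691 = (116743/96 - 4812) + 44691 = -345209/96 + 44691 = 3945127/96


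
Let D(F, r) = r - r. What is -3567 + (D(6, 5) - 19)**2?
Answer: -3206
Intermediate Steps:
D(F, r) = 0
-3567 + (D(6, 5) - 19)**2 = -3567 + (0 - 19)**2 = -3567 + (-19)**2 = -3567 + 361 = -3206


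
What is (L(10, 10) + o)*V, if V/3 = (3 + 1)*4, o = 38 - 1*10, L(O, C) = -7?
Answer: 1008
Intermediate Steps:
o = 28 (o = 38 - 10 = 28)
V = 48 (V = 3*((3 + 1)*4) = 3*(4*4) = 3*16 = 48)
(L(10, 10) + o)*V = (-7 + 28)*48 = 21*48 = 1008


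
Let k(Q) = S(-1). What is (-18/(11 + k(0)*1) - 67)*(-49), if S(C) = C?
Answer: 16856/5 ≈ 3371.2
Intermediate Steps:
k(Q) = -1
(-18/(11 + k(0)*1) - 67)*(-49) = (-18/(11 - 1*1) - 67)*(-49) = (-18/(11 - 1) - 67)*(-49) = (-18/10 - 67)*(-49) = (-18*1/10 - 67)*(-49) = (-9/5 - 67)*(-49) = -344/5*(-49) = 16856/5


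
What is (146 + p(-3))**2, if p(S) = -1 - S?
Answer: 21904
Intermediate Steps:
(146 + p(-3))**2 = (146 + (-1 - 1*(-3)))**2 = (146 + (-1 + 3))**2 = (146 + 2)**2 = 148**2 = 21904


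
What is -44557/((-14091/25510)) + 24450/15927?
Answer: 6034584754280/74809119 ≈ 80666.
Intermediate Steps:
-44557/((-14091/25510)) + 24450/15927 = -44557/((-14091*1/25510)) + 24450*(1/15927) = -44557/(-14091/25510) + 8150/5309 = -44557*(-25510/14091) + 8150/5309 = 1136649070/14091 + 8150/5309 = 6034584754280/74809119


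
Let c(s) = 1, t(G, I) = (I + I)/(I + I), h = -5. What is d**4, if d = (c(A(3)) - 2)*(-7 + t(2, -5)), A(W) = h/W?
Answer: 1296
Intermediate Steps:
A(W) = -5/W
t(G, I) = 1 (t(G, I) = (2*I)/((2*I)) = (2*I)*(1/(2*I)) = 1)
d = 6 (d = (1 - 2)*(-7 + 1) = -1*(-6) = 6)
d**4 = 6**4 = 1296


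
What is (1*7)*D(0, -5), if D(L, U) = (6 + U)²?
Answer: 7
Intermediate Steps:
(1*7)*D(0, -5) = (1*7)*(6 - 5)² = 7*1² = 7*1 = 7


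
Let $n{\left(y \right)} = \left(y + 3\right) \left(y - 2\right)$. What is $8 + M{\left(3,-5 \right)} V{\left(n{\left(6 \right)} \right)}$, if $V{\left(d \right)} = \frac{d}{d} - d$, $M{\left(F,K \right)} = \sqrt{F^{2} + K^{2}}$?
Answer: $8 - 35 \sqrt{34} \approx -196.08$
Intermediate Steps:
$n{\left(y \right)} = \left(-2 + y\right) \left(3 + y\right)$ ($n{\left(y \right)} = \left(3 + y\right) \left(-2 + y\right) = \left(-2 + y\right) \left(3 + y\right)$)
$V{\left(d \right)} = 1 - d$
$8 + M{\left(3,-5 \right)} V{\left(n{\left(6 \right)} \right)} = 8 + \sqrt{3^{2} + \left(-5\right)^{2}} \left(1 - \left(-6 + 6 + 6^{2}\right)\right) = 8 + \sqrt{9 + 25} \left(1 - \left(-6 + 6 + 36\right)\right) = 8 + \sqrt{34} \left(1 - 36\right) = 8 + \sqrt{34} \left(-35\right) = 8 - 35 \sqrt{34}$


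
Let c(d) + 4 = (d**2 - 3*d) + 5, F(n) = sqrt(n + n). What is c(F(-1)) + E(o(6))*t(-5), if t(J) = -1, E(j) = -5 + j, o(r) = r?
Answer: -2 - 3*I*sqrt(2) ≈ -2.0 - 4.2426*I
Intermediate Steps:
F(n) = sqrt(2)*sqrt(n) (F(n) = sqrt(2*n) = sqrt(2)*sqrt(n))
c(d) = 1 + d**2 - 3*d (c(d) = -4 + ((d**2 - 3*d) + 5) = -4 + (5 + d**2 - 3*d) = 1 + d**2 - 3*d)
c(F(-1)) + E(o(6))*t(-5) = (1 + (sqrt(2)*sqrt(-1))**2 - 3*sqrt(2)*sqrt(-1)) + (-5 + 6)*(-1) = (1 + (sqrt(2)*I)**2 - 3*sqrt(2)*I) + 1*(-1) = (1 + (I*sqrt(2))**2 - 3*I*sqrt(2)) - 1 = (1 - 2 - 3*I*sqrt(2)) - 1 = (-1 - 3*I*sqrt(2)) - 1 = -2 - 3*I*sqrt(2)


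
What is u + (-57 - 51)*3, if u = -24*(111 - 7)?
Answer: -2820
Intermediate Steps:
u = -2496 (u = -24*104 = -2496)
u + (-57 - 51)*3 = -2496 + (-57 - 51)*3 = -2496 - 108*3 = -2496 - 324 = -2820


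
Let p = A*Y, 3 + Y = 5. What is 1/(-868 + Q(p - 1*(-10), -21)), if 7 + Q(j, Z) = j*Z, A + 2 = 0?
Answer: -1/1001 ≈ -0.00099900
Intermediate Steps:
Y = 2 (Y = -3 + 5 = 2)
A = -2 (A = -2 + 0 = -2)
p = -4 (p = -2*2 = -4)
Q(j, Z) = -7 + Z*j (Q(j, Z) = -7 + j*Z = -7 + Z*j)
1/(-868 + Q(p - 1*(-10), -21)) = 1/(-868 + (-7 - 21*(-4 - 1*(-10)))) = 1/(-868 + (-7 - 21*(-4 + 10))) = 1/(-868 + (-7 - 21*6)) = 1/(-868 + (-7 - 126)) = 1/(-868 - 133) = 1/(-1001) = -1/1001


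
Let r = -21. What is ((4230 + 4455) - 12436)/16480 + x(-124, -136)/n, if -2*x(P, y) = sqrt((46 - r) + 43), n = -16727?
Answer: -3751/16480 + sqrt(110)/33454 ≈ -0.22730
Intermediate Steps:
x(P, y) = -sqrt(110)/2 (x(P, y) = -sqrt((46 - 1*(-21)) + 43)/2 = -sqrt((46 + 21) + 43)/2 = -sqrt(67 + 43)/2 = -sqrt(110)/2)
((4230 + 4455) - 12436)/16480 + x(-124, -136)/n = ((4230 + 4455) - 12436)/16480 - sqrt(110)/2/(-16727) = (8685 - 12436)*(1/16480) - sqrt(110)/2*(-1/16727) = -3751*1/16480 + sqrt(110)/33454 = -3751/16480 + sqrt(110)/33454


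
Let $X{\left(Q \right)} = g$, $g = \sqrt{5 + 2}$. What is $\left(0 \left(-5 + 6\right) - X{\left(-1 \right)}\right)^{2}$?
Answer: $7$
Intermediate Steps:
$g = \sqrt{7} \approx 2.6458$
$X{\left(Q \right)} = \sqrt{7}$
$\left(0 \left(-5 + 6\right) - X{\left(-1 \right)}\right)^{2} = \left(0 \left(-5 + 6\right) - \sqrt{7}\right)^{2} = \left(0 \cdot 1 - \sqrt{7}\right)^{2} = \left(0 - \sqrt{7}\right)^{2} = \left(- \sqrt{7}\right)^{2} = 7$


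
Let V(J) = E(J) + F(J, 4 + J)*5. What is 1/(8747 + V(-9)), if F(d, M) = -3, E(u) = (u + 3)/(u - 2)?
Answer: 11/96058 ≈ 0.00011451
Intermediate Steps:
E(u) = (3 + u)/(-2 + u)
V(J) = -15 + (3 + J)/(-2 + J) (V(J) = (3 + J)/(-2 + J) - 3*5 = (3 + J)/(-2 + J) - 15 = -15 + (3 + J)/(-2 + J))
1/(8747 + V(-9)) = 1/(8747 + (33 - 14*(-9))/(-2 - 9)) = 1/(8747 + (33 + 126)/(-11)) = 1/(8747 - 1/11*159) = 1/(8747 - 159/11) = 1/(96058/11) = 11/96058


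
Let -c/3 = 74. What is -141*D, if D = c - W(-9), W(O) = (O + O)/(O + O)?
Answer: 31443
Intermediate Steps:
c = -222 (c = -3*74 = -222)
W(O) = 1 (W(O) = (2*O)/((2*O)) = (2*O)*(1/(2*O)) = 1)
D = -223 (D = -222 - 1*1 = -222 - 1 = -223)
-141*D = -141*(-223) = 31443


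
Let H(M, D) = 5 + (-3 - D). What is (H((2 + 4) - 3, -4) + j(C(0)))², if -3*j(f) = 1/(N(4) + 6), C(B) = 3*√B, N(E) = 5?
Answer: 38809/1089 ≈ 35.637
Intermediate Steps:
H(M, D) = 2 - D
j(f) = -1/33 (j(f) = -1/(3*(5 + 6)) = -⅓/11 = -⅓*1/11 = -1/33)
(H((2 + 4) - 3, -4) + j(C(0)))² = ((2 - 1*(-4)) - 1/33)² = ((2 + 4) - 1/33)² = (6 - 1/33)² = (197/33)² = 38809/1089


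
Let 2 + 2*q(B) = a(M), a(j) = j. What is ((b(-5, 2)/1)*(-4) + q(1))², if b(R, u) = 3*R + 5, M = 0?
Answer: 1521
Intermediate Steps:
b(R, u) = 5 + 3*R
q(B) = -1 (q(B) = -1 + (½)*0 = -1 + 0 = -1)
((b(-5, 2)/1)*(-4) + q(1))² = (((5 + 3*(-5))/1)*(-4) - 1)² = (((5 - 15)*1)*(-4) - 1)² = (-10*1*(-4) - 1)² = (-10*(-4) - 1)² = (40 - 1)² = 39² = 1521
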